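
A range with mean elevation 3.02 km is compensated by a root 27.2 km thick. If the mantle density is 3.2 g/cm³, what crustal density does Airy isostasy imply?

2.88 g/cm³

ρ_c h = (ρ_m − ρ_c) r → ρ_c (h + r) = ρ_m r → ρ_c = ρ_m r / (h + r).
ρ_c = 3.2 × 27.2 km / (3.02 km + 27.2 km) = 2.88 g/cm³.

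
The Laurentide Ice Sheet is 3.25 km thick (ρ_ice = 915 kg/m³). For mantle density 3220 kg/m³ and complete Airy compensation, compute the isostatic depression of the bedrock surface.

Isostatic balance requires: the ice load ρ_ice t is balanced by mantle displaced below, ρ_m s.
s = t ρ_ice / ρ_m = 3.25 km × 915/3220 = 0.924 km.

0.924 km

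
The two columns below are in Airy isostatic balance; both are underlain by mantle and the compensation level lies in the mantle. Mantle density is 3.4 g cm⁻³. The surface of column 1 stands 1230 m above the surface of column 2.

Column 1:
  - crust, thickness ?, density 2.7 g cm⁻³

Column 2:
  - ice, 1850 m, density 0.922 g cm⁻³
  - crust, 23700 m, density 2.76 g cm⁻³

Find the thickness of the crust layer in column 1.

34200 m

Take the compensation level at the base of the deeper column (depth z_c below the surface of column 1) and equate Σ ρ_i t_i down to z_c; mantle fills any gap and the z_c terms cancel.
Column 1: x×2.7 + (z_c − 0 − x)×3.4
Column 2: 1230×0 + 1850×0.922 + 23700×2.76 + (z_c − 1230 − 25550)×3.4
The z_c×3.4 term appears on both sides and cancels. Collect the known terms of each column as K = Σ(ρt)_known − 3.4 × (depth of known layers): K_1 = 0 − 3.4×0 = 0; K_2 = 67117.7 − 3.4×(1230 + 25550) = −23934.3.
Balance: K_1 − x×(3.4 − 2.7) = K_2, so x = (K_1 − K_2)/(3.4 − 2.7) = 23934.3/0.7 = 34200 m.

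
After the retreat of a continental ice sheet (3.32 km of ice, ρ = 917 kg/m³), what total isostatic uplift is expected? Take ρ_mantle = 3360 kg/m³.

Removing the load lets mantle flow back in; uplift u satisfies ρ_ice t = ρ_m u.
u = t ρ_ice/ρ_m = 3.32 km × 917/3360 = 0.906 km.

0.906 km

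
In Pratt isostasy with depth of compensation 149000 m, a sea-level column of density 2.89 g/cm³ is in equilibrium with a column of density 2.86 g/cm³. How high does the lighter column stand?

ρ_ref D = ρ (D + h) → h = D (ρ_ref − ρ)/ρ.
h = 149000 m × (2.89 − 2.86)/2.86 = 1560 m.

1560 m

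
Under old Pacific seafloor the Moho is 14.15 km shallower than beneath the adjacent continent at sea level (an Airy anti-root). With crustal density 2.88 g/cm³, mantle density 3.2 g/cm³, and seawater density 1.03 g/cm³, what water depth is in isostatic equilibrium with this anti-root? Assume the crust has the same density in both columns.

Replacing a thickness d of crust by seawater at the top must be balanced by replacing crust with mantle at the base: d (ρ_c − ρ_w) = a (ρ_m − ρ_c).
d = a (ρ_m − ρ_c)/(ρ_c − ρ_w) = 14.15 km × 0.32/1.85 = 2.45 km.

2.45 km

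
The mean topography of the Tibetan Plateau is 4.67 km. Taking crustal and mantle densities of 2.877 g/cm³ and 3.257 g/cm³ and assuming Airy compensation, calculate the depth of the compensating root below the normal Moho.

35.4 km

Isostatic balance requires: the weight of the topography is balanced by the buoyancy of the root, ρ_c h = (ρ_m − ρ_c) r.
r = h · ρ_c / (ρ_m − ρ_c) = 4.67 km × 2.877 / (3.257 − 2.877) = 35.4 km.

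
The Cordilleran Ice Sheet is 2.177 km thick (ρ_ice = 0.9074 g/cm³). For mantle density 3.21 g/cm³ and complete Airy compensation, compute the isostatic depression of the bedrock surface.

By Archimedes' principle applied to the lithosphere: the ice load ρ_ice t is balanced by mantle displaced below, ρ_m s.
s = t ρ_ice / ρ_m = 2.177 km × 0.9074/3.21 = 0.615 km.

0.615 km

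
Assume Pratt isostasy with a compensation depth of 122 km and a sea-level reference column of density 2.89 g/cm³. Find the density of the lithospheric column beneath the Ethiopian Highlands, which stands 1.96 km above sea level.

Pratt balance: ρ_ref D = ρ (D + h).
ρ = ρ_ref D/(D + h) = 2.89 × 122 km/(122 km + 1.96 km) = 2.84 g/cm³.

2.84 g/cm³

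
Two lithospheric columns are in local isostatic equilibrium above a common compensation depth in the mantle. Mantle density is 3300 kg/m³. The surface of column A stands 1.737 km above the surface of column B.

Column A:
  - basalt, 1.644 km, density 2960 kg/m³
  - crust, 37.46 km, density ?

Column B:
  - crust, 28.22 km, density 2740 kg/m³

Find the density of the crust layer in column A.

Take the compensation level at the base of the deeper column (depth z_c below the surface of column A) and equate Σ ρ_i t_i down to z_c; mantle fills any gap and the z_c terms cancel.
Column A: 1.644×2960 + 37.46×ρ + (z_c − 39.104)×3300
Column B: 1.737×0 + 28.22×2740 + (z_c − 1.737 − 28.22)×3300
The z_c×3300 term appears on both sides and cancels. Collect the known terms of each column as K = Σ(ρt)_known − 3300 × (depth of known layers): K_A = 4866.24 − 3300×39.104 = −124176.96; K_B = 77322.8 − 3300×(1.737 + 28.22) = −21535.3.
Balance: K_A + 37.46×ρ = K_B, so ρ = (K_B − K_A)/37.46 = 102642/37.46 = 2740 kg/m³.

2740 kg/m³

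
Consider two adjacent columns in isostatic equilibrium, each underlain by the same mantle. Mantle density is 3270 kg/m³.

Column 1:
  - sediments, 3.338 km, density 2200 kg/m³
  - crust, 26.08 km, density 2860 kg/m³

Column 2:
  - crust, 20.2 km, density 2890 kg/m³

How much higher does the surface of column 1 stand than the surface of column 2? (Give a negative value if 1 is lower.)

For any compensation level in the mantle, the mantle terms cancel and isostasy reduces to e = (Σt_1 − Σt_2) − (Σ(ρt)_1 − Σ(ρt)_2) / ρ_m.
Σt_1 = 29.418 km; Σt_2 = 20.2 km; Σ(ρt)_1 = 81932.4; Σ(ρt)_2 = 58378 (in km·kg/m³).
e = (29.418 − 20.2) − (81932.4 − 58378) / 3270 = 2.01 km.

2.01 km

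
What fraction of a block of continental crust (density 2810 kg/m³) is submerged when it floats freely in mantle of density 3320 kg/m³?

0.846

Submerged fraction = ρ_obj/ρ_fluid = 2810/3320 = 0.846.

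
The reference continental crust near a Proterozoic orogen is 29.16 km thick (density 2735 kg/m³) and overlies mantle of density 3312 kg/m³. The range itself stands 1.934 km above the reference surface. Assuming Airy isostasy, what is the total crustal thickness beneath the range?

Root depth r = h ρ_c / (ρ_m − ρ_c) = 1.934 km × 2735 / 577 = 9.167 km.
Total thickness = T + h + r = 29.16 km + 1.934 km + 9.167 km = 40.3 km.

40.3 km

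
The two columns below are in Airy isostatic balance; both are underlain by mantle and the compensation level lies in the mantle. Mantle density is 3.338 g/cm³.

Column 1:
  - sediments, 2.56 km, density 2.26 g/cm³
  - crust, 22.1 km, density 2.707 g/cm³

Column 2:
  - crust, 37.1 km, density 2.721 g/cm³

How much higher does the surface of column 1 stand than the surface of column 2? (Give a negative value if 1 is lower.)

−1.85 km

For any compensation level in the mantle, the mantle terms cancel and isostasy reduces to e = (Σt_1 − Σt_2) − (Σ(ρt)_1 − Σ(ρt)_2) / ρ_m.
Σt_1 = 24.66 km; Σt_2 = 37.1 km; Σ(ρt)_1 = 65.6103; Σ(ρt)_2 = 100.9491 (in km·g/cm³).
e = (24.66 − 37.1) − (65.6103 − 100.9491) / 3.338 = −1.85 km.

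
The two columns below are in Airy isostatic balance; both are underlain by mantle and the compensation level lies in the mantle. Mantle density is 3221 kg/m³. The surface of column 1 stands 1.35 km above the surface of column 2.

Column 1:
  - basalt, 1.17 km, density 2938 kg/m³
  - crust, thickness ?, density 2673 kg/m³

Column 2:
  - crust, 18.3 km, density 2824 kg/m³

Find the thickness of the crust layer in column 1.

Take the compensation level at the base of the deeper column (depth z_c below the surface of column 1) and equate Σ ρ_i t_i down to z_c; mantle fills any gap and the z_c terms cancel.
Column 1: 1.17×2938 + x×2673 + (z_c − 1.17 − x)×3221
Column 2: 1.35×0 + 18.3×2824 + (z_c − 1.35 − 18.3)×3221
The z_c×3221 term appears on both sides and cancels. Collect the known terms of each column as K = Σ(ρt)_known − 3221 × (depth of known layers): K_1 = 3437.46 − 3221×1.17 = −331.11; K_2 = 51679.2 − 3221×(1.35 + 18.3) = −11613.45.
Balance: K_1 − x×(3221 − 2673) = K_2, so x = (K_1 − K_2)/(3221 − 2673) = 11282.3/548 = 20.6 km.

20.6 km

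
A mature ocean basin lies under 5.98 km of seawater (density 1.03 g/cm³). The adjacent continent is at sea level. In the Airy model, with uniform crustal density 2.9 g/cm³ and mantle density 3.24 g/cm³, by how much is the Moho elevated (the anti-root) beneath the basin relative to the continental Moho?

For local isostatic compensation: replacing crust with seawater at the top is compensated by replacing crust with mantle at the base: d (ρ_c − ρ_w) = a (ρ_m − ρ_c).
a = d (ρ_c − ρ_w)/(ρ_m − ρ_c) = 5.98 km × 1.87/0.34 = 32.9 km.

32.9 km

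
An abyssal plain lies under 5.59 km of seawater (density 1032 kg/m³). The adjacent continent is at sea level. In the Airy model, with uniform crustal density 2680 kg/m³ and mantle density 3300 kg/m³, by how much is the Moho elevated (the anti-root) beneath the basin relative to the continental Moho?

In Airy isostatic equilibrium: replacing crust with seawater at the top is compensated by replacing crust with mantle at the base: d (ρ_c − ρ_w) = a (ρ_m − ρ_c).
a = d (ρ_c − ρ_w)/(ρ_m − ρ_c) = 5.59 km × 1648/620 = 14.9 km.

14.9 km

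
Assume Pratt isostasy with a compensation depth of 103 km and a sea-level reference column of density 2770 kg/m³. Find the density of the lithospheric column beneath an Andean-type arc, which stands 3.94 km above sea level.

2670 kg/m³

Pratt balance: ρ_ref D = ρ (D + h).
ρ = ρ_ref D/(D + h) = 2770 × 103 km/(103 km + 3.94 km) = 2670 kg/m³.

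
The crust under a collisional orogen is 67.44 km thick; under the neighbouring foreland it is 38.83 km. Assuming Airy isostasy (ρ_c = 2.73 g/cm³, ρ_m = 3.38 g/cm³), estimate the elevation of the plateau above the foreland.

5.5 km

Excess crust Δ = 67.44 km − 38.83 km = 28.61 km, split between elevation h and root r with h + r = Δ.
Airy balance ρ_c h = (ρ_m − ρ_c) r gives r = h ρ_c/(ρ_m − ρ_c), so h (1 + ρ_c/(ρ_m − ρ_c)) = Δ, i.e. h = Δ (ρ_m − ρ_c)/ρ_m.
h = 28.61 km × 0.65/3.38 = 5.5 km.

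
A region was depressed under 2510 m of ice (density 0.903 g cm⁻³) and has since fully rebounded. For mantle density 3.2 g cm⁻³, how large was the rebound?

708 m

Removing the load lets mantle flow back in; uplift u satisfies ρ_ice t = ρ_m u.
u = t ρ_ice/ρ_m = 2510 m × 0.903/3.2 = 708 m.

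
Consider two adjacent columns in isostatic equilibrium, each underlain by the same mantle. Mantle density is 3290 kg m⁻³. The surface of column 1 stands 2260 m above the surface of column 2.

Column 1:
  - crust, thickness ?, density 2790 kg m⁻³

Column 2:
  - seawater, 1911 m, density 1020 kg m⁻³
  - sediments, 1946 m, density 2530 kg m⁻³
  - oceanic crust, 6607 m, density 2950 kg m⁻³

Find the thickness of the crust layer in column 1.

Take the compensation level at the base of the deeper column (depth z_c below the surface of column 1) and equate Σ ρ_i t_i down to z_c; mantle fills any gap and the z_c terms cancel.
Column 1: x×2790 + (z_c − 0 − x)×3290
Column 2: 2260×0 + 1911×1020 + 1946×2530 + 6607×2950 + (z_c − 2260 − 10464)×3290
The z_c×3290 term appears on both sides and cancels. Collect the known terms of each column as K = Σ(ρt)_known − 3290 × (depth of known layers): K_1 = 0 − 3290×0 = 0; K_2 = 26363250 − 3290×(2260 + 10464) = −15498710.
Balance: K_1 − x×(3290 − 2790) = K_2, so x = (K_1 − K_2)/(3290 − 2790) = 15498700/500 = 31000 m.

31000 m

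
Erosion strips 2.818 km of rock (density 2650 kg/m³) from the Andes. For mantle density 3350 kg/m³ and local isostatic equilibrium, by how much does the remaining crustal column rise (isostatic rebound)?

2.23 km

Unloading: uplift u = e ρ_c/ρ_m = 2.818 km × 2650/3350 = 2.23 km.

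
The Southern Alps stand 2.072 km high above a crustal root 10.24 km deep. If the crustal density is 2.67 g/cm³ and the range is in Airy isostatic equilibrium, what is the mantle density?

3.21 g/cm³

Airy balance: ρ_c h = (ρ_m − ρ_c) r → ρ_m = ρ_c (1 + h/r).
ρ_m = 2.67 × (1 + 2.072 km/10.24 km) = 3.21 g/cm³.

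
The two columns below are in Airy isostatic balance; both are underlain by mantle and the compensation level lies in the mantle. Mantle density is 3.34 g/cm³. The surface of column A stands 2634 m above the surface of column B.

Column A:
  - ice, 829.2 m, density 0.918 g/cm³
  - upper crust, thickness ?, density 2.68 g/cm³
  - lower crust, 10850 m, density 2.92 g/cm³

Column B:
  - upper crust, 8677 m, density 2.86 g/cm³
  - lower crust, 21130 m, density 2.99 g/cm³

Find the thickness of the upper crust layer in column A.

Take the compensation level at the base of the deeper column (depth z_c below the surface of column A) and equate Σ ρ_i t_i down to z_c; mantle fills any gap and the z_c terms cancel.
Column A: 829.2×0.918 + x×2.68 + 10850×2.92 + (z_c − 11679.2 − x)×3.34
Column B: 2634×0 + 8677×2.86 + 21130×2.99 + (z_c − 2634 − 29807)×3.34
The z_c×3.34 term appears on both sides and cancels. Collect the known terms of each column as K = Σ(ρt)_known − 3.34 × (depth of known layers): K_A = 32443.2056 − 3.34×11679.2 = −6565.3224; K_B = 87994.92 − 3.34×(2634 + 29807) = −20358.02.
Balance: K_A − x×(3.34 − 2.68) = K_B, so x = (K_A − K_B)/(3.34 − 2.68) = 13792.7/0.66 = 20900 m.

20900 m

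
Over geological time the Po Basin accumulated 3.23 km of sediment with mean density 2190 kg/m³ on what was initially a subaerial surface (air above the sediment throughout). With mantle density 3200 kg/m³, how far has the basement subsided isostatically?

Subaerial load: s = t ρ_sed / ρ_m = 3.23 km × 2190/3200 = 2.21 km.

2.21 km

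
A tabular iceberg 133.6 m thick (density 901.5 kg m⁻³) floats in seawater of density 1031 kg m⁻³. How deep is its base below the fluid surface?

Draft d = t ρ_obj/ρ_fluid = 133.6 m × 901.5/1031 = 117 m.

117 m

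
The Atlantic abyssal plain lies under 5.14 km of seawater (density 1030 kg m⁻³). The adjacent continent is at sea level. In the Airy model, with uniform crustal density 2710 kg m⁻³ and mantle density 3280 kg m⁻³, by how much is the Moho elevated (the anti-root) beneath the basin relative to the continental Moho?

15.1 km

By Archimedes' principle applied to the lithosphere: replacing crust with seawater at the top is compensated by replacing crust with mantle at the base: d (ρ_c − ρ_w) = a (ρ_m − ρ_c).
a = d (ρ_c − ρ_w)/(ρ_m − ρ_c) = 5.14 km × 1680/570 = 15.1 km.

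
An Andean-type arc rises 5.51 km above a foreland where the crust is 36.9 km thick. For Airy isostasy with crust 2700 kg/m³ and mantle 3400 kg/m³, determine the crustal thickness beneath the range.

63.7 km

Root depth r = h ρ_c / (ρ_m − ρ_c) = 5.51 km × 2700 / 700 = 21.25 km.
Total thickness = T + h + r = 36.9 km + 5.51 km + 21.25 km = 63.7 km.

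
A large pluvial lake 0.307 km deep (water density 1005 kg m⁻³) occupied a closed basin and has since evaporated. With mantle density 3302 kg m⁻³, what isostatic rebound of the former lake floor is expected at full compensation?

u = d ρ_w/ρ_m = 0.307 km × 1005/3302 = 0.0934 km.

0.0934 km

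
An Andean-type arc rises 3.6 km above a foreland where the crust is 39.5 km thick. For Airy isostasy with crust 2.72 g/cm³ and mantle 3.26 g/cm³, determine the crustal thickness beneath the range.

Root depth r = h ρ_c / (ρ_m − ρ_c) = 3.6 km × 2.72 / 0.54 = 18.13 km.
Total thickness = T + h + r = 39.5 km + 3.6 km + 18.13 km = 61.2 km.

61.2 km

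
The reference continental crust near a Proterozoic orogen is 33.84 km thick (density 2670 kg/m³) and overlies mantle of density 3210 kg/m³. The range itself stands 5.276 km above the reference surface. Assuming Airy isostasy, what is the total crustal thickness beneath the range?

Root depth r = h ρ_c / (ρ_m − ρ_c) = 5.276 km × 2670 / 540 = 26.09 km.
Total thickness = T + h + r = 33.84 km + 5.276 km + 26.09 km = 65.2 km.

65.2 km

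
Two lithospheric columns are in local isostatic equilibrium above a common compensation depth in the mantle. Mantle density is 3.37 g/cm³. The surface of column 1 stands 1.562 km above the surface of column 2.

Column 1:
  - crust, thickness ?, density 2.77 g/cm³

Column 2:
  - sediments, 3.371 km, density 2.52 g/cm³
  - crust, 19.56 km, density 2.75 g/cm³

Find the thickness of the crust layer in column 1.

Take the compensation level at the base of the deeper column (depth z_c below the surface of column 1) and equate Σ ρ_i t_i down to z_c; mantle fills any gap and the z_c terms cancel.
Column 1: x×2.77 + (z_c − 0 − x)×3.37
Column 2: 1.562×0 + 3.371×2.52 + 19.56×2.75 + (z_c − 1.562 − 22.931)×3.37
The z_c×3.37 term appears on both sides and cancels. Collect the known terms of each column as K = Σ(ρt)_known − 3.37 × (depth of known layers): K_1 = 0 − 3.37×0 = 0; K_2 = 62.28492 − 3.37×(1.562 + 22.931) = −20.25649.
Balance: K_1 − x×(3.37 − 2.77) = K_2, so x = (K_1 − K_2)/(3.37 − 2.77) = 20.2565/0.6 = 33.8 km.

33.8 km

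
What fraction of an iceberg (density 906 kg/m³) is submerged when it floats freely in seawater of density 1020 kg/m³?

88.8%

Submerged fraction = ρ_obj/ρ_fluid = 906/1020 = 88.8%.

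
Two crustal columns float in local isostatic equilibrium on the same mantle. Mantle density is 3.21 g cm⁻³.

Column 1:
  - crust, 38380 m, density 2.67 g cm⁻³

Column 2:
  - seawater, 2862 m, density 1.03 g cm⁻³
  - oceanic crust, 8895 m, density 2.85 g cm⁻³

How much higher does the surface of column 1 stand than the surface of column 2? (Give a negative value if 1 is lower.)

3520 m

For any compensation level in the mantle, the mantle terms cancel and isostasy reduces to e = (Σt_1 − Σt_2) − (Σ(ρt)_1 − Σ(ρt)_2) / ρ_m.
Σt_1 = 38380 m; Σt_2 = 11757 m; Σ(ρt)_1 = 102474.6; Σ(ρt)_2 = 28298.61 (in m·g cm⁻³).
e = (38380 − 11757) − (102474.6 − 28298.61) / 3.21 = 3520 m.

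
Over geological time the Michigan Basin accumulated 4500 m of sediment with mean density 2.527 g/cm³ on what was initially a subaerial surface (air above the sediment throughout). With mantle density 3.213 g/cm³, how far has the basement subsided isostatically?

3540 m

Subaerial load: s = t ρ_sed / ρ_m = 4500 m × 2.527/3.213 = 3540 m.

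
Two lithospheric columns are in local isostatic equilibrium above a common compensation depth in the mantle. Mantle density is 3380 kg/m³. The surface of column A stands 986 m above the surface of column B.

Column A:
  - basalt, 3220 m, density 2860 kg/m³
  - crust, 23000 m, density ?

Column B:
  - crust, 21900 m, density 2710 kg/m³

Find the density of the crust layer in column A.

Take the compensation level at the base of the deeper column (depth z_c below the surface of column A) and equate Σ ρ_i t_i down to z_c; mantle fills any gap and the z_c terms cancel.
Column A: 3220×2860 + 23000×ρ + (z_c − 26220)×3380
Column B: 986×0 + 21900×2710 + (z_c − 986 − 21900)×3380
The z_c×3380 term appears on both sides and cancels. Collect the known terms of each column as K = Σ(ρt)_known − 3380 × (depth of known layers): K_A = 9209200 − 3380×26220 = −79414400; K_B = 59349000 − 3380×(986 + 21900) = −18005680.
Balance: K_A + 23000×ρ = K_B, so ρ = (K_B − K_A)/23000 = 61408700/23000 = 2670 kg/m³.

2670 kg/m³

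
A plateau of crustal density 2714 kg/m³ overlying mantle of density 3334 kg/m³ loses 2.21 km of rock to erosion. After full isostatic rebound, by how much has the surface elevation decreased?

0.411 km

Rebound u = e ρ_c/ρ_m = 2.21 km × 2714/3334 = 1.799 km.
Net surface drop = e − u = 2.21 km − 1.799 km = e (ρ_m − ρ_c)/ρ_m = 0.411 km.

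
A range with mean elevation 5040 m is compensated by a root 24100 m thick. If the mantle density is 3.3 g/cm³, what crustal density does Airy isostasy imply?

ρ_c h = (ρ_m − ρ_c) r → ρ_c (h + r) = ρ_m r → ρ_c = ρ_m r / (h + r).
ρ_c = 3.3 × 24100 m / (5040 m + 24100 m) = 2.73 g/cm³.

2.73 g/cm³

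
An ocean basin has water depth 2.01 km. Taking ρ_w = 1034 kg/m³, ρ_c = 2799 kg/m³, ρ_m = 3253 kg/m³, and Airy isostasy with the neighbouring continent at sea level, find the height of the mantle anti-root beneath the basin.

Balancing pressure at the compensation depth: replacing crust with seawater at the top is compensated by replacing crust with mantle at the base: d (ρ_c − ρ_w) = a (ρ_m − ρ_c).
a = d (ρ_c − ρ_w)/(ρ_m − ρ_c) = 2.01 km × 1765/454 = 7.81 km.

7.81 km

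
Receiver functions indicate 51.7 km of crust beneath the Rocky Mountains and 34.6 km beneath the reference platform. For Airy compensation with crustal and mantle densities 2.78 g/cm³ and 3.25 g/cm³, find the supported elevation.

Excess crust Δ = 51.7 km − 34.6 km = 17.1 km, split between elevation h and root r with h + r = Δ.
Airy balance ρ_c h = (ρ_m − ρ_c) r gives r = h ρ_c/(ρ_m − ρ_c), so h (1 + ρ_c/(ρ_m − ρ_c)) = Δ, i.e. h = Δ (ρ_m − ρ_c)/ρ_m.
h = 17.1 km × 0.47/3.25 = 2.47 km.

2.47 km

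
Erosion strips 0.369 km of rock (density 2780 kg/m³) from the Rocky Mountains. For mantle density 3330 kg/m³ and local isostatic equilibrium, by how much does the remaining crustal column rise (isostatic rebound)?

0.308 km

Unloading: uplift u = e ρ_c/ρ_m = 0.369 km × 2780/3330 = 0.308 km.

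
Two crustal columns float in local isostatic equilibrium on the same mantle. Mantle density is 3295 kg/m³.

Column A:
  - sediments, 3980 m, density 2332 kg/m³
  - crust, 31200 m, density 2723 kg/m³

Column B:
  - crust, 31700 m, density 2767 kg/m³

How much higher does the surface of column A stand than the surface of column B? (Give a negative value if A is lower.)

For any compensation level in the mantle, the mantle terms cancel and isostasy reduces to e = (Σt_A − Σt_B) − (Σ(ρt)_A − Σ(ρt)_B) / ρ_m.
Σt_A = 35180 m; Σt_B = 31700 m; Σ(ρt)_A = 94238960; Σ(ρt)_B = 87713900 (in m·kg/m³).
e = (35180 − 31700) − (94238960 − 87713900) / 3295 = 1500 m.

1500 m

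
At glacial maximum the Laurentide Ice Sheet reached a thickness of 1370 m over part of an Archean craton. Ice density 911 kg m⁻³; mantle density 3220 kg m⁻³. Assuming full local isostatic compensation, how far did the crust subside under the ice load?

388 m

In Airy isostatic equilibrium: the ice load ρ_ice t is balanced by mantle displaced below, ρ_m s.
s = t ρ_ice / ρ_m = 1370 m × 911/3220 = 388 m.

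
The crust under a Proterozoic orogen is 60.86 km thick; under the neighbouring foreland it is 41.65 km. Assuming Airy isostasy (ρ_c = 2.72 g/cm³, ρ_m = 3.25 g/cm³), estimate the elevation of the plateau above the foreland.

Excess crust Δ = 60.86 km − 41.65 km = 19.21 km, split between elevation h and root r with h + r = Δ.
Airy balance ρ_c h = (ρ_m − ρ_c) r gives r = h ρ_c/(ρ_m − ρ_c), so h (1 + ρ_c/(ρ_m − ρ_c)) = Δ, i.e. h = Δ (ρ_m − ρ_c)/ρ_m.
h = 19.21 km × 0.53/3.25 = 3.13 km.

3.13 km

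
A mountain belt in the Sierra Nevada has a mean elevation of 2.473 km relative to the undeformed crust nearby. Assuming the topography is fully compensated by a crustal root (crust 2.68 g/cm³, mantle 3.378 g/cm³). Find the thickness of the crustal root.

9.5 km

By Archimedes' principle applied to the lithosphere: the weight of the topography is balanced by the buoyancy of the root, ρ_c h = (ρ_m − ρ_c) r.
r = h · ρ_c / (ρ_m − ρ_c) = 2.473 km × 2.68 / (3.378 − 2.68) = 9.5 km.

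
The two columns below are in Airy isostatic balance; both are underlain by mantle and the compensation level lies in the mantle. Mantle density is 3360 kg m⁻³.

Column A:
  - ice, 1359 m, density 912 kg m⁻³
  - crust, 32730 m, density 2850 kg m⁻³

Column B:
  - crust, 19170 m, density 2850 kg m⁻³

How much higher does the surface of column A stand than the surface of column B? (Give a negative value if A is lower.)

3050 m

For any compensation level in the mantle, the mantle terms cancel and isostasy reduces to e = (Σt_A − Σt_B) − (Σ(ρt)_A − Σ(ρt)_B) / ρ_m.
Σt_A = 34089 m; Σt_B = 19170 m; Σ(ρt)_A = 94519908; Σ(ρt)_B = 54634500 (in m·kg m⁻³).
e = (34089 − 19170) − (94519908 − 54634500) / 3360 = 3050 m.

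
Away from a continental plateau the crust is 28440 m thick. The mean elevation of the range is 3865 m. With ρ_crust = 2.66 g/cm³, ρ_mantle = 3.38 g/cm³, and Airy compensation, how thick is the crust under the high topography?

Root depth r = h ρ_c / (ρ_m − ρ_c) = 3865 m × 2.66 / 0.72 = 14280 m.
Total thickness = T + h + r = 28440 m + 3865 m + 14280 m = 46600 m.

46600 m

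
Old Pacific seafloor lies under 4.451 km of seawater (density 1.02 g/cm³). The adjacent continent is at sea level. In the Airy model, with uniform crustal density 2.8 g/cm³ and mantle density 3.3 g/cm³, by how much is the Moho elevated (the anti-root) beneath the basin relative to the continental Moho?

15.8 km

For local isostatic compensation: replacing crust with seawater at the top is compensated by replacing crust with mantle at the base: d (ρ_c − ρ_w) = a (ρ_m − ρ_c).
a = d (ρ_c − ρ_w)/(ρ_m − ρ_c) = 4.451 km × 1.78/0.5 = 15.8 km.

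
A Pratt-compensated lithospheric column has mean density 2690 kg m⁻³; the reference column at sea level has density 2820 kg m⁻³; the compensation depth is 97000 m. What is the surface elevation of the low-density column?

4690 m

ρ_ref D = ρ (D + h) → h = D (ρ_ref − ρ)/ρ.
h = 97000 m × (2820 − 2690)/2690 = 4690 m.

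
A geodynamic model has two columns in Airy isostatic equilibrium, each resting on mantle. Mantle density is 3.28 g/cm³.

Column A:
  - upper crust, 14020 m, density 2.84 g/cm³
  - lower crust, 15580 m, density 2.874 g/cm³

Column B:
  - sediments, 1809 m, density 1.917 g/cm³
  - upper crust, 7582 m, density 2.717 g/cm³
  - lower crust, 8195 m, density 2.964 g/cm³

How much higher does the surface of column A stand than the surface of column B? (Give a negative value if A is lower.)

967 m

For any compensation level in the mantle, the mantle terms cancel and isostasy reduces to e = (Σt_A − Σt_B) − (Σ(ρt)_A − Σ(ρt)_B) / ρ_m.
Σt_A = 29600 m; Σt_B = 17586 m; Σ(ρt)_A = 84593.72; Σ(ρt)_B = 48358.127 (in m·g/cm³).
e = (29600 − 17586) − (84593.72 − 48358.127) / 3.28 = 967 m.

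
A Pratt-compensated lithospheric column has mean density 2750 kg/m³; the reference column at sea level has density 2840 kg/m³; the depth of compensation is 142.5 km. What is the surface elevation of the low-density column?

4.66 km

ρ_ref D = ρ (D + h) → h = D (ρ_ref − ρ)/ρ.
h = 142.5 km × (2840 − 2750)/2750 = 4.66 km.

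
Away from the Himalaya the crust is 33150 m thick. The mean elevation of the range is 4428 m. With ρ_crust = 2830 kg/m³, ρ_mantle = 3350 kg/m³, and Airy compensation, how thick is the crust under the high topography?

61700 m

Root depth r = h ρ_c / (ρ_m − ρ_c) = 4428 m × 2830 / 520 = 24100 m.
Total thickness = T + h + r = 33150 m + 4428 m + 24100 m = 61700 m.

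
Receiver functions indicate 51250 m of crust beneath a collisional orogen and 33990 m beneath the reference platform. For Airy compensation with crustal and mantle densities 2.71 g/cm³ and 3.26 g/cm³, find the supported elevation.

2910 m

Excess crust Δ = 51250 m − 33990 m = 17260 m, split between elevation h and root r with h + r = Δ.
Airy balance ρ_c h = (ρ_m − ρ_c) r gives r = h ρ_c/(ρ_m − ρ_c), so h (1 + ρ_c/(ρ_m − ρ_c)) = Δ, i.e. h = Δ (ρ_m − ρ_c)/ρ_m.
h = 17260 m × 0.55/3.26 = 2910 m.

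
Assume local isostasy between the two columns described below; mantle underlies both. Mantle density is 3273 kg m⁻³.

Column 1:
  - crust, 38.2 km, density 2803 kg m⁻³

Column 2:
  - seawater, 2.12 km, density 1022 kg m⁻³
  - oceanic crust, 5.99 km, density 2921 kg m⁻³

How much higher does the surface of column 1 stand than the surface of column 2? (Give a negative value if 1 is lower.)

For any compensation level in the mantle, the mantle terms cancel and isostasy reduces to e = (Σt_1 − Σt_2) − (Σ(ρt)_1 − Σ(ρt)_2) / ρ_m.
Σt_1 = 38.2 km; Σt_2 = 8.11 km; Σ(ρt)_1 = 107074.6; Σ(ρt)_2 = 19663.43 (in km·kg m⁻³).
e = (38.2 − 8.11) − (107074.6 − 19663.43) / 3273 = 3.38 km.

3.38 km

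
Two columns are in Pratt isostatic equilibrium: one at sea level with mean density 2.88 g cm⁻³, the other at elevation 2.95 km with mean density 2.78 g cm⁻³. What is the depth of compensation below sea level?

82 km

ρ_ref D = ρ (D + h) → D (ρ_ref − ρ) = ρ h.
D = ρ h/(ρ_ref − ρ) = 2.78 × 2.95 km/(2.88 − 2.78) = 82 km.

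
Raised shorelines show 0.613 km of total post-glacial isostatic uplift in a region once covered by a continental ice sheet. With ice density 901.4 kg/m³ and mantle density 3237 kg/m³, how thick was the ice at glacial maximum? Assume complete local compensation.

2.2 km

u = t ρ_ice/ρ_m → t = u ρ_m/ρ_ice = 0.613 km × 3237/901.4 = 2.2 km.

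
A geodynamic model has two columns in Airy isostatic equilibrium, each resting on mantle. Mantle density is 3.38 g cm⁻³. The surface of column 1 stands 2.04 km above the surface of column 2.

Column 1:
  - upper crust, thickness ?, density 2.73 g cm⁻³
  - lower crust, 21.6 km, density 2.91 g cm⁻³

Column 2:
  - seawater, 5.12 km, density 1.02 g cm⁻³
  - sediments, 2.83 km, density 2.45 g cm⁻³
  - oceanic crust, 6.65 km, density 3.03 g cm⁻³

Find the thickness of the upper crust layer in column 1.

21.2 km

Take the compensation level at the base of the deeper column (depth z_c below the surface of column 1) and equate Σ ρ_i t_i down to z_c; mantle fills any gap and the z_c terms cancel.
Column 1: x×2.73 + 21.6×2.91 + (z_c − 21.6 − x)×3.38
Column 2: 2.04×0 + 5.12×1.02 + 2.83×2.45 + 6.65×3.03 + (z_c − 2.04 − 14.6)×3.38
The z_c×3.38 term appears on both sides and cancels. Collect the known terms of each column as K = Σ(ρt)_known − 3.38 × (depth of known layers): K_1 = 62.856 − 3.38×21.6 = −10.152; K_2 = 32.3054 − 3.38×(2.04 + 14.6) = −23.9378.
Balance: K_1 − x×(3.38 − 2.73) = K_2, so x = (K_1 − K_2)/(3.38 − 2.73) = 13.7858/0.65 = 21.2 km.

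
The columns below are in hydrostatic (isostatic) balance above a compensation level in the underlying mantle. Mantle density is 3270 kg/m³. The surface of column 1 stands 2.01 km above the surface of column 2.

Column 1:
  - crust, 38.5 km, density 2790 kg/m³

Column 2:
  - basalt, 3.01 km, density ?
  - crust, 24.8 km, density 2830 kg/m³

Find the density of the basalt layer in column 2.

2940 kg/m³

Take the compensation level at the base of the deeper column (depth z_c below the surface of column 1) and equate Σ ρ_i t_i down to z_c; mantle fills any gap and the z_c terms cancel.
Column 1: 38.5×2790 + (z_c − 38.5)×3270
Column 2: 2.01×0 + 3.01×ρ + 24.8×2830 + (z_c − 2.01 − 27.81)×3270
The z_c×3270 term appears on both sides and cancels. Collect the known terms of each column as K = Σ(ρt)_known − 3270 × (depth of known layers): K_1 = 107415 − 3270×38.5 = −18480; K_2 = 70184 − 3270×(2.01 + 27.81) = −27327.4.
Balance: K_1 = K_2 + 3.01×ρ, so ρ = (K_1 − K_2)/3.01 = 8847.4/3.01 = 2940 kg/m³.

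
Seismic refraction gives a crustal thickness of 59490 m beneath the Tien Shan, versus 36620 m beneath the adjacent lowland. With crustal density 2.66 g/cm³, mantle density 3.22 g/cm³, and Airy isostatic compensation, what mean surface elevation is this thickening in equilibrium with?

3980 m

Excess crust Δ = 59490 m − 36620 m = 22870 m, split between elevation h and root r with h + r = Δ.
Airy balance ρ_c h = (ρ_m − ρ_c) r gives r = h ρ_c/(ρ_m − ρ_c), so h (1 + ρ_c/(ρ_m − ρ_c)) = Δ, i.e. h = Δ (ρ_m − ρ_c)/ρ_m.
h = 22870 m × 0.56/3.22 = 3980 m.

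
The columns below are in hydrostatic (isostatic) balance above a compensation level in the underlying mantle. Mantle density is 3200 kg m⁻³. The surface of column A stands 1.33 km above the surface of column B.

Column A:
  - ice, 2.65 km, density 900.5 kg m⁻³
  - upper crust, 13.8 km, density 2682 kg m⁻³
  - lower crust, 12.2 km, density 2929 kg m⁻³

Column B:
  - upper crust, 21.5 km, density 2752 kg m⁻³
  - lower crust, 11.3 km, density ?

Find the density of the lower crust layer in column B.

Take the compensation level at the base of the deeper column (depth z_c below the surface of column A) and equate Σ ρ_i t_i down to z_c; mantle fills any gap and the z_c terms cancel.
Column A: 2.65×900.5 + 13.8×2682 + 12.2×2929 + (z_c − 28.65)×3200
Column B: 1.33×0 + 21.5×2752 + 11.3×ρ + (z_c − 1.33 − 32.8)×3200
The z_c×3200 term appears on both sides and cancels. Collect the known terms of each column as K = Σ(ρt)_known − 3200 × (depth of known layers): K_A = 75131.725 − 3200×28.65 = −16548.275; K_B = 59168 − 3200×(1.33 + 32.8) = −50048.
Balance: K_A = K_B + 11.3×ρ, so ρ = (K_A − K_B)/11.3 = 33499.7/11.3 = 2960 kg m⁻³.

2960 kg m⁻³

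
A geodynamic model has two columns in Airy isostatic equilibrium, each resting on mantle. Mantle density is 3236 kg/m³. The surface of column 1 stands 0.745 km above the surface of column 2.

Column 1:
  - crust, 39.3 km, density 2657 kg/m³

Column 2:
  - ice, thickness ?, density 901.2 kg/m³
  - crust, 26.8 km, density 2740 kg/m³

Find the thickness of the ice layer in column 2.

3.02 km

Take the compensation level at the base of the deeper column (depth z_c below the surface of column 1) and equate Σ ρ_i t_i down to z_c; mantle fills any gap and the z_c terms cancel.
Column 1: 39.3×2657 + (z_c − 39.3)×3236
Column 2: 0.745×0 + x×901.2 + 26.8×2740 + (z_c − 0.745 − 26.8 − x)×3236
The z_c×3236 term appears on both sides and cancels. Collect the known terms of each column as K = Σ(ρt)_known − 3236 × (depth of known layers): K_1 = 104420.1 − 3236×39.3 = −22754.7; K_2 = 73432 − 3236×(0.745 + 26.8) = −15703.62.
Balance: K_1 = K_2 − x×(3236 − 901.2), so x = (K_2 − K_1)/(3236 − 901.2) = 7051.08/2334.8 = 3.02 km.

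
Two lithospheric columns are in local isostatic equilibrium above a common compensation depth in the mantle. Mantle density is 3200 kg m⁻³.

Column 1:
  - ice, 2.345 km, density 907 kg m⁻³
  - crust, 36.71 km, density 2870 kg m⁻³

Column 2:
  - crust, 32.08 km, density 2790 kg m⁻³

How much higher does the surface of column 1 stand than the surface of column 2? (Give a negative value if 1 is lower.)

For any compensation level in the mantle, the mantle terms cancel and isostasy reduces to e = (Σt_1 − Σt_2) − (Σ(ρt)_1 − Σ(ρt)_2) / ρ_m.
Σt_1 = 39.055 km; Σt_2 = 32.08 km; Σ(ρt)_1 = 107484.615; Σ(ρt)_2 = 89503.2 (in km·kg m⁻³).
e = (39.055 − 32.08) − (107484.615 − 89503.2) / 3200 = 1.36 km.

1.36 km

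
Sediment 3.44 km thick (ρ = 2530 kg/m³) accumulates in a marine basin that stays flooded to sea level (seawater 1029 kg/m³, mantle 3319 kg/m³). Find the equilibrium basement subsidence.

Submarine loading: the sediment displaces seawater, and the subsidence is in turn flooded, so s (ρ_m − ρ_w) = t (ρ_sed − ρ_w).
s = 3.44 km × (2530 − 1029) / (3319 − 1029) = 2.25 km.

2.25 km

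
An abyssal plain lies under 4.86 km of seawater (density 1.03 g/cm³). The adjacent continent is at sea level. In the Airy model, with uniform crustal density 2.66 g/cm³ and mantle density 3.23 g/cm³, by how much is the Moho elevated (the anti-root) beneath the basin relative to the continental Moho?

13.9 km

Equating mass per unit area of the two columns: replacing crust with seawater at the top is compensated by replacing crust with mantle at the base: d (ρ_c − ρ_w) = a (ρ_m − ρ_c).
a = d (ρ_c − ρ_w)/(ρ_m − ρ_c) = 4.86 km × 1.63/0.57 = 13.9 km.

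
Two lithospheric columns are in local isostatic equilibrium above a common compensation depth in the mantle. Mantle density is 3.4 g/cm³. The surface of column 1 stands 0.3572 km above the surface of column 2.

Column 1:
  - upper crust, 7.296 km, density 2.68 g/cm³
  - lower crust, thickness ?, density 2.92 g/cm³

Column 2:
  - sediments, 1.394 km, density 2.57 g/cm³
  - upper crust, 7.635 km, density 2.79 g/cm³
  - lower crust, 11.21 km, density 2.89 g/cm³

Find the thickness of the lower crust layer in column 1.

15.6 km

Take the compensation level at the base of the deeper column (depth z_c below the surface of column 1) and equate Σ ρ_i t_i down to z_c; mantle fills any gap and the z_c terms cancel.
Column 1: 7.296×2.68 + x×2.92 + (z_c − 7.296 − x)×3.4
Column 2: 0.3572×0 + 1.394×2.57 + 7.635×2.79 + 11.21×2.89 + (z_c − 0.3572 − 20.239)×3.4
The z_c×3.4 term appears on both sides and cancels. Collect the known terms of each column as K = Σ(ρt)_known − 3.4 × (depth of known layers): K_1 = 19.55328 − 3.4×7.296 = −5.25312; K_2 = 57.28113 − 3.4×(0.3572 + 20.239) = −12.74595.
Balance: K_1 − x×(3.4 − 2.92) = K_2, so x = (K_1 − K_2)/(3.4 − 2.92) = 7.49283/0.48 = 15.6 km.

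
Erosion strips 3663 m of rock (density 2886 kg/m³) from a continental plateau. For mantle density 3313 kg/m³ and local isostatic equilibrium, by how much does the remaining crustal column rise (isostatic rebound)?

3190 m

Unloading: uplift u = e ρ_c/ρ_m = 3663 m × 2886/3313 = 3190 m.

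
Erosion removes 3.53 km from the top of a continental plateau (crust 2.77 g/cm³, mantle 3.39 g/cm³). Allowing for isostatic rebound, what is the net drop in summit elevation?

0.646 km

Rebound u = e ρ_c/ρ_m = 3.53 km × 2.77/3.39 = 2.884 km.
Net surface drop = e − u = 3.53 km − 2.884 km = e (ρ_m − ρ_c)/ρ_m = 0.646 km.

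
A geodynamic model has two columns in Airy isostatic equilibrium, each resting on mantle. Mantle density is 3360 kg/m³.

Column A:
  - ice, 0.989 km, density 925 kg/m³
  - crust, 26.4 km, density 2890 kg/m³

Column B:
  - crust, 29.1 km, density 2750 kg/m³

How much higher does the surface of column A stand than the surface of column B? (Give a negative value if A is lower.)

−0.873 km

For any compensation level in the mantle, the mantle terms cancel and isostasy reduces to e = (Σt_A − Σt_B) − (Σ(ρt)_A − Σ(ρt)_B) / ρ_m.
Σt_A = 27.389 km; Σt_B = 29.1 km; Σ(ρt)_A = 77210.825; Σ(ρt)_B = 80025 (in km·kg/m³).
e = (27.389 − 29.1) − (77210.825 − 80025) / 3360 = −0.873 km.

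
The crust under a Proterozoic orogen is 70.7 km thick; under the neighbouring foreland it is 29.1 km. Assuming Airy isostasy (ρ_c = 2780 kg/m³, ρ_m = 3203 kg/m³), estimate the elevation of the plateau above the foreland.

5.49 km

Excess crust Δ = 70.7 km − 29.1 km = 41.6 km, split between elevation h and root r with h + r = Δ.
Airy balance ρ_c h = (ρ_m − ρ_c) r gives r = h ρ_c/(ρ_m − ρ_c), so h (1 + ρ_c/(ρ_m − ρ_c)) = Δ, i.e. h = Δ (ρ_m − ρ_c)/ρ_m.
h = 41.6 km × 423/3203 = 5.49 km.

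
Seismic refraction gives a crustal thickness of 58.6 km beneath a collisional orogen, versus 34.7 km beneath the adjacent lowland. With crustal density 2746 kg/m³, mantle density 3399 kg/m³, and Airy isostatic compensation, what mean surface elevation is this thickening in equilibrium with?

4.59 km

Excess crust Δ = 58.6 km − 34.7 km = 23.9 km, split between elevation h and root r with h + r = Δ.
Airy balance ρ_c h = (ρ_m − ρ_c) r gives r = h ρ_c/(ρ_m − ρ_c), so h (1 + ρ_c/(ρ_m − ρ_c)) = Δ, i.e. h = Δ (ρ_m − ρ_c)/ρ_m.
h = 23.9 km × 653/3399 = 4.59 km.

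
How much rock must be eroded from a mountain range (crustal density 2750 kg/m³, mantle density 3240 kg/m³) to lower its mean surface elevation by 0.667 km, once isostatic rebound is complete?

Net drop Δ = e − u = e − e ρ_c/ρ_m = e (ρ_m − ρ_c)/ρ_m.
e = Δ ρ_m/(ρ_m − ρ_c) = 0.667 km × 3240/490 = 4.41 km.

4.41 km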